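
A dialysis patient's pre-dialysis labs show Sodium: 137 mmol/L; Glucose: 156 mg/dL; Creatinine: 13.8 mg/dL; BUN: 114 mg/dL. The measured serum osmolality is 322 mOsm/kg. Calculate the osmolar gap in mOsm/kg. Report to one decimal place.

Calculated osmolality = 2·Na + glucose/18 + BUN/2.8
= 2·137 + 156/18 + 114/2.8
= 274 + 8.67 + 40.71
= 323.38 mOsm/kg ≈ 323.4 mOsm/kg
Osmolar gap = measured − calculated = 322 − 323.4 = -1.4 mOsm/kg

-1.4 mOsm/kg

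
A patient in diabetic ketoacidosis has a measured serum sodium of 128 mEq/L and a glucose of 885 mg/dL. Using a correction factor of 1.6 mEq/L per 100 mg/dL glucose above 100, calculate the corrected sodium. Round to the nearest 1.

141 mEq/L

Corrected Na = measured Na + 1.6 · (glucose − 100)/100
= 128 + 1.6 · (885 − 100)/100
= 128 + 12.6
= 140.6 mEq/L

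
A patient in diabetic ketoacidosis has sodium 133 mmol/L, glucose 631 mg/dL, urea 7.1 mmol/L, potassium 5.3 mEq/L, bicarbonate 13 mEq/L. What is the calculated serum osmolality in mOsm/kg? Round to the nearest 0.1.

308.2 mOsm/kg

Calculated osmolality = 2·Na + glucose/18 + urea
= 2·133 + 631/18 + 7.1
= 266 + 35.06 + 7.10
= 308.16 mOsm/kg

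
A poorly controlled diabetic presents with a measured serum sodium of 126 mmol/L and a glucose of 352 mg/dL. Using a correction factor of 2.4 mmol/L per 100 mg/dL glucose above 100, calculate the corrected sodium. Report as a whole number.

132 mmol/L

Corrected Na = measured Na + 2.4 · (glucose − 100)/100
= 126 + 2.4 · (352 − 100)/100
= 126 + 6
= 132 mmol/L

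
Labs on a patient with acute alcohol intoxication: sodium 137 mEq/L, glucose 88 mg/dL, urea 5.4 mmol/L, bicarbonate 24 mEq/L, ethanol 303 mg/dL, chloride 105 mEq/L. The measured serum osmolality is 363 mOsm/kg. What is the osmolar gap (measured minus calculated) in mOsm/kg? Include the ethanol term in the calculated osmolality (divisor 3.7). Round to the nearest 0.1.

Calculated osmolality = 2·Na + glucose/18 + urea + ethanol/3.7
= 2·137 + 88/18 + 5.4 + 303/3.7
= 274 + 4.89 + 5.40 + 81.89
= 366.18 mOsm/kg ≈ 366.2 mOsm/kg
Osmolar gap = measured − calculated = 363 − 366.2 = -3.2 mOsm/kg

-3.2 mOsm/kg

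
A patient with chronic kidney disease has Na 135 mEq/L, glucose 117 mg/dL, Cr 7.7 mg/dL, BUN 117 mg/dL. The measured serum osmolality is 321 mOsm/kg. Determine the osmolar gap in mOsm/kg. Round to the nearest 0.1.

2.7 mOsm/kg

Calculated osmolality = 2·Na + glucose/18 + BUN/2.8
= 2·135 + 117/18 + 117/2.8
= 270 + 6.50 + 41.79
= 318.29 mOsm/kg ≈ 318.3 mOsm/kg
Osmolar gap = measured − calculated = 321 − 318.3 = 2.7 mOsm/kg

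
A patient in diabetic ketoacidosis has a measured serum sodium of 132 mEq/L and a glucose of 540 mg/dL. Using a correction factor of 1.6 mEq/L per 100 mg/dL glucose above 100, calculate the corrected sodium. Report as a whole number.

Corrected Na = measured Na + 1.6 · (glucose − 100)/100
= 132 + 1.6 · (540 − 100)/100
= 132 + 7
= 139 mEq/L

139 mEq/L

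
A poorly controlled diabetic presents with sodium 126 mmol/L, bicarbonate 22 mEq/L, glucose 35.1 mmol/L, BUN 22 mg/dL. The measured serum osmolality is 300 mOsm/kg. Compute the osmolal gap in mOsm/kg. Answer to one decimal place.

5.0 mOsm/kg

Calculated osmolality = 2·Na + glucose + BUN/2.8
= 2·126 + 35.1 + 22/2.8
= 252 + 35.10 + 7.86
= 294.96 mOsm/kg ≈ 295.0 mOsm/kg
Osmolar gap = measured − calculated = 300 − 295.0 = 5.0 mOsm/kg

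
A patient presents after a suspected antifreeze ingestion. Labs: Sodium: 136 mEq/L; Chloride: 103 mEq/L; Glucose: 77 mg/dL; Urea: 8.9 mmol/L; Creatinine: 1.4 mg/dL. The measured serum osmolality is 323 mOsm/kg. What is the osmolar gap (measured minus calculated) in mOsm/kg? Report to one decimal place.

37.8 mOsm/kg

Calculated osmolality = 2·Na + glucose/18 + urea
= 2·136 + 77/18 + 8.9
= 272 + 4.28 + 8.90
= 285.18 mOsm/kg ≈ 285.2 mOsm/kg
Osmolar gap = measured − calculated = 323 − 285.2 = 37.8 mOsm/kg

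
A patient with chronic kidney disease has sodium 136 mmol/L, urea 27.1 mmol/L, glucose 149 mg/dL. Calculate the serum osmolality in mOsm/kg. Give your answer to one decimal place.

307.4 mOsm/kg

Calculated osmolality = 2·Na + glucose/18 + urea
= 2·136 + 149/18 + 27.1
= 272 + 8.28 + 27.10
= 307.38 mOsm/kg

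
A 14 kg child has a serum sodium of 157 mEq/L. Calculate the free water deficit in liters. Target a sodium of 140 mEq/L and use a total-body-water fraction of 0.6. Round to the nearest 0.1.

TBW = 0.6 · 14 = 8.4 L
Free water deficit = TBW · (Na/140 − 1)
= 8.4 · (157/140 − 1)
= 8.4 · 0.1214
= 1.02 L

1.0 L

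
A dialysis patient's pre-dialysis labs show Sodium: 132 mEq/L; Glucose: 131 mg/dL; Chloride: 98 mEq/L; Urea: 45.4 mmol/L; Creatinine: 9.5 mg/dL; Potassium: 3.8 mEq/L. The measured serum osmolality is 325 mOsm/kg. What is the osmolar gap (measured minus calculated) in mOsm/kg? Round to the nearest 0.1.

8.3 mOsm/kg

Calculated osmolality = 2·Na + glucose/18 + urea
= 2·132 + 131/18 + 45.4
= 264 + 7.28 + 45.40
= 316.68 mOsm/kg ≈ 316.7 mOsm/kg
Osmolar gap = measured − calculated = 325 − 316.7 = 8.3 mOsm/kg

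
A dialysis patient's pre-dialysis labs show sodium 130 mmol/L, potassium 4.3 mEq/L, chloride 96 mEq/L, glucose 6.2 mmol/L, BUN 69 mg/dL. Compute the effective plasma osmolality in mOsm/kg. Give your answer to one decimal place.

266.2 mOsm/kg

Effective osmolality excludes urea (freely permeant across cell membranes):
2·Na + glucose
= 2·130 + 6.2
= 260 + 6.2
= 266.2 mOsm/kg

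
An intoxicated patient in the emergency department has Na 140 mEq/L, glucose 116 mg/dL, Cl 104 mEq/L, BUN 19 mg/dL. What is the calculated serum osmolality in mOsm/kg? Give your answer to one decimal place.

293.2 mOsm/kg

Calculated osmolality = 2·Na + glucose/18 + BUN/2.8
= 2·140 + 116/18 + 19/2.8
= 280 + 6.44 + 6.79
= 293.23 mOsm/kg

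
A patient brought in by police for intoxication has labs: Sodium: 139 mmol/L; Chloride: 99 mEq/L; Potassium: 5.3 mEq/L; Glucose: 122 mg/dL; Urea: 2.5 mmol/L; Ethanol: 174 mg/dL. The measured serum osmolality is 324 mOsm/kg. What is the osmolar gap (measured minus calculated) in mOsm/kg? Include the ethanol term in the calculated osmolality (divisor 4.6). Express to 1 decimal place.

Calculated osmolality = 2·Na + glucose/18 + urea + ethanol/4.6
= 2·139 + 122/18 + 2.5 + 174/4.6
= 278 + 6.78 + 2.50 + 37.83
= 325.11 mOsm/kg ≈ 325.1 mOsm/kg
Osmolar gap = measured − calculated = 324 − 325.1 = -1.1 mOsm/kg

-1.1 mOsm/kg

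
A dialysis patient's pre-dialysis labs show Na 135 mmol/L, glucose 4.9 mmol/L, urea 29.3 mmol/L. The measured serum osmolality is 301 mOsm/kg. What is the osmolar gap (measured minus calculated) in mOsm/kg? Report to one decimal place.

-3.2 mOsm/kg

Calculated osmolality = 2·Na + glucose + urea
= 2·135 + 4.9 + 29.3
= 270 + 4.90 + 29.30
= 304.2 mOsm/kg ≈ 304.2 mOsm/kg
Osmolar gap = measured − calculated = 301 − 304.2 = -3.2 mOsm/kg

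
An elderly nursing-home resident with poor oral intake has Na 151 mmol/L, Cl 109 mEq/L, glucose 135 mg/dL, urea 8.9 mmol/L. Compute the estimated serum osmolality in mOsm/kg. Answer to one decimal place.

Calculated osmolality = 2·Na + glucose/18 + urea
= 2·151 + 135/18 + 8.9
= 302 + 7.50 + 8.90
= 318.4 mOsm/kg

318.4 mOsm/kg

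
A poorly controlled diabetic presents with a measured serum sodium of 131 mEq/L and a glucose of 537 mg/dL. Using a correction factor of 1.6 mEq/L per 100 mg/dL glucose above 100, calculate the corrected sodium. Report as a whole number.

138 mEq/L

Corrected Na = measured Na + 1.6 · (glucose − 100)/100
= 131 + 1.6 · (537 − 100)/100
= 131 + 7
= 138 mEq/L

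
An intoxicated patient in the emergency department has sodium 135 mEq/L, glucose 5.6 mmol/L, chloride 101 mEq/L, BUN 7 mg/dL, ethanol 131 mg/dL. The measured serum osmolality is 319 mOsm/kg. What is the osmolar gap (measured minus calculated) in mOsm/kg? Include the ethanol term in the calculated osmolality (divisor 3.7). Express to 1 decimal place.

5.5 mOsm/kg

Calculated osmolality = 2·Na + glucose + BUN/2.8 + ethanol/3.7
= 2·135 + 5.6 + 7/2.8 + 131/3.7
= 270 + 5.60 + 2.50 + 35.41
= 313.51 mOsm/kg ≈ 313.5 mOsm/kg
Osmolar gap = measured − calculated = 319 − 313.5 = 5.5 mOsm/kg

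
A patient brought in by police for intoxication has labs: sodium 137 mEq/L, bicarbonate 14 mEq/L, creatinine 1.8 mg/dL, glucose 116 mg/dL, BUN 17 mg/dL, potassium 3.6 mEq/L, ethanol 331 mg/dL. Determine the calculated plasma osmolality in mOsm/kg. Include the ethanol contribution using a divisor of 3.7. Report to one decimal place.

376.0 mOsm/kg

Calculated osmolality = 2·Na + glucose/18 + BUN/2.8 + ethanol/3.7
= 2·137 + 116/18 + 17/2.8 + 331/3.7
= 274 + 6.44 + 6.07 + 89.46
= 375.97 mOsm/kg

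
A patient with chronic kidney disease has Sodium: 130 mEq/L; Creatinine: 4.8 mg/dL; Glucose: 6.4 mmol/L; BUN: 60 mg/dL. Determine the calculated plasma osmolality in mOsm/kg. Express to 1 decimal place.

287.8 mOsm/kg

Calculated osmolality = 2·Na + glucose + BUN/2.8
= 2·130 + 6.4 + 60/2.8
= 260 + 6.40 + 21.43
= 287.83 mOsm/kg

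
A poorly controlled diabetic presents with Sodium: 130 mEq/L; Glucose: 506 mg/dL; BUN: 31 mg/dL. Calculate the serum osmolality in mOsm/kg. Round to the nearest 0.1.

299.2 mOsm/kg

Calculated osmolality = 2·Na + glucose/18 + BUN/2.8
= 2·130 + 506/18 + 31/2.8
= 260 + 28.11 + 11.07
= 299.18 mOsm/kg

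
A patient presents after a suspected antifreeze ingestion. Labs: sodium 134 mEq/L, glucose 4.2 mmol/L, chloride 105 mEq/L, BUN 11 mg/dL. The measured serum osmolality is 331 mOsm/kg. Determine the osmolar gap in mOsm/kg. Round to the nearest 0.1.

54.9 mOsm/kg

Calculated osmolality = 2·Na + glucose + BUN/2.8
= 2·134 + 4.2 + 11/2.8
= 268 + 4.20 + 3.93
= 276.13 mOsm/kg ≈ 276.1 mOsm/kg
Osmolar gap = measured − calculated = 331 − 276.1 = 54.9 mOsm/kg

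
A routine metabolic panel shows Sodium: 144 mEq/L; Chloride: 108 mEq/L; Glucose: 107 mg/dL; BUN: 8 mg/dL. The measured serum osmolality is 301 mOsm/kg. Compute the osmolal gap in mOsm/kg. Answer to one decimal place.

4.2 mOsm/kg

Calculated osmolality = 2·Na + glucose/18 + BUN/2.8
= 2·144 + 107/18 + 8/2.8
= 288 + 5.94 + 2.86
= 296.8 mOsm/kg ≈ 296.8 mOsm/kg
Osmolar gap = measured − calculated = 301 − 296.8 = 4.2 mOsm/kg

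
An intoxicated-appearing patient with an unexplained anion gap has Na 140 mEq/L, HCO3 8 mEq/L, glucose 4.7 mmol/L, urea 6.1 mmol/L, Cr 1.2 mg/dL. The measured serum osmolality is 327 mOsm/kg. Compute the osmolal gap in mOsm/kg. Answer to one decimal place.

Calculated osmolality = 2·Na + glucose + urea
= 2·140 + 4.7 + 6.1
= 280 + 4.70 + 6.10
= 290.8 mOsm/kg ≈ 290.8 mOsm/kg
Osmolar gap = measured − calculated = 327 − 290.8 = 36.2 mOsm/kg

36.2 mOsm/kg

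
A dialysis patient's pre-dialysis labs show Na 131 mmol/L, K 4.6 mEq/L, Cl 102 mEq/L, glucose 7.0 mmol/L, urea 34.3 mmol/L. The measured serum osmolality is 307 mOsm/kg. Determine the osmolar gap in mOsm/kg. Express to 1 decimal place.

Calculated osmolality = 2·Na + glucose + urea
= 2·131 + 7 + 34.3
= 262 + 7 + 34.30
= 303.3 mOsm/kg ≈ 303.3 mOsm/kg
Osmolar gap = measured − calculated = 307 − 303.3 = 3.7 mOsm/kg

3.7 mOsm/kg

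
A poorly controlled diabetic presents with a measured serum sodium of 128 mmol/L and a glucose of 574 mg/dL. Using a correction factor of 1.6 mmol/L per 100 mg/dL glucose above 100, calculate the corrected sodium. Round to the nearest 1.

136 mmol/L

Corrected Na = measured Na + 1.6 · (glucose − 100)/100
= 128 + 1.6 · (574 − 100)/100
= 128 + 7.6
= 135.6 mmol/L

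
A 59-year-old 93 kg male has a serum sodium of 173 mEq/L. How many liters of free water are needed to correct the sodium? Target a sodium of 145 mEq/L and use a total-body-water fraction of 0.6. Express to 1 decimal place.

TBW = 0.6 · 93 = 55.8 L
Free water deficit = TBW · (Na/145 − 1)
= 55.8 · (173/145 − 1)
= 55.8 · 0.1931
= 10.77 L

10.8 L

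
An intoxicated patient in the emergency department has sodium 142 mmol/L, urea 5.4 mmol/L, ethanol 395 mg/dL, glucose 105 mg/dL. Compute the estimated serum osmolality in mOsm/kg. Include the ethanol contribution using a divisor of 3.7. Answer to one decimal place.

Calculated osmolality = 2·Na + glucose/18 + urea + ethanol/3.7
= 2·142 + 105/18 + 5.4 + 395/3.7
= 284 + 5.83 + 5.40 + 106.76
= 401.99 mOsm/kg

402.0 mOsm/kg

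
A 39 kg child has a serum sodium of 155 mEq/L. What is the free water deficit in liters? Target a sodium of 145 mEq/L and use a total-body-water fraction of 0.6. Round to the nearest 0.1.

1.6 L

TBW = 0.6 · 39 = 23.4 L
Free water deficit = TBW · (Na/145 − 1)
= 23.4 · (155/145 − 1)
= 23.4 · 0.069
= 1.61 L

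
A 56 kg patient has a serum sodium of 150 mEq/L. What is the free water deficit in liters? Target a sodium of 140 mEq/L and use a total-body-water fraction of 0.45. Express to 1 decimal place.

1.8 L

TBW = 0.45 · 56 = 25.2 L
Free water deficit = TBW · (Na/140 − 1)
= 25.2 · (150/140 − 1)
= 25.2 · 0.0714
= 1.8 L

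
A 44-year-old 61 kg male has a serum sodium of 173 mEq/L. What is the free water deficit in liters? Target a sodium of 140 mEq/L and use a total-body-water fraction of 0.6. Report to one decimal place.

8.6 L

TBW = 0.6 · 61 = 36.6 L
Free water deficit = TBW · (Na/140 − 1)
= 36.6 · (173/140 − 1)
= 36.6 · 0.2357
= 8.63 L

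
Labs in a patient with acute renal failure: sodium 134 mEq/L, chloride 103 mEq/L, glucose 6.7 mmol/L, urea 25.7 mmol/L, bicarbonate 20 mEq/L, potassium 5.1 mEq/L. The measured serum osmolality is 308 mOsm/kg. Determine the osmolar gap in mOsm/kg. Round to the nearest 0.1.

7.6 mOsm/kg

Calculated osmolality = 2·Na + glucose + urea
= 2·134 + 6.7 + 25.7
= 268 + 6.70 + 25.70
= 300.4 mOsm/kg ≈ 300.4 mOsm/kg
Osmolar gap = measured − calculated = 308 − 300.4 = 7.6 mOsm/kg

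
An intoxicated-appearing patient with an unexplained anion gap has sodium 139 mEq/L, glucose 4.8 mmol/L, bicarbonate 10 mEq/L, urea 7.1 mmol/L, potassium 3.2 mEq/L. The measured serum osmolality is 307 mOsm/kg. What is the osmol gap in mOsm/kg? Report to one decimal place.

17.1 mOsm/kg

Calculated osmolality = 2·Na + glucose + urea
= 2·139 + 4.8 + 7.1
= 278 + 4.80 + 7.10
= 289.9 mOsm/kg ≈ 289.9 mOsm/kg
Osmolar gap = measured − calculated = 307 − 289.9 = 17.1 mOsm/kg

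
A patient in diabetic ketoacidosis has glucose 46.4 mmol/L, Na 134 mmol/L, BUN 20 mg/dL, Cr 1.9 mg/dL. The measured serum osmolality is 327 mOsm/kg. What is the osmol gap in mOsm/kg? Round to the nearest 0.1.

5.5 mOsm/kg

Calculated osmolality = 2·Na + glucose + BUN/2.8
= 2·134 + 46.4 + 20/2.8
= 268 + 46.40 + 7.14
= 321.54 mOsm/kg ≈ 321.5 mOsm/kg
Osmolar gap = measured − calculated = 327 − 321.5 = 5.5 mOsm/kg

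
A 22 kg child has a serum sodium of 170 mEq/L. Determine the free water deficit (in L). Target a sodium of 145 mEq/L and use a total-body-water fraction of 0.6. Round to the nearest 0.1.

2.3 L

TBW = 0.6 · 22 = 13.2 L
Free water deficit = TBW · (Na/145 − 1)
= 13.2 · (170/145 − 1)
= 13.2 · 0.1724
= 2.28 L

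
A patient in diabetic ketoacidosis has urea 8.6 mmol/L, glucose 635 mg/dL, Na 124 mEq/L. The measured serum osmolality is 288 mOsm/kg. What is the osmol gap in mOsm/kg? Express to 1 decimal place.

-3.9 mOsm/kg

Calculated osmolality = 2·Na + glucose/18 + urea
= 2·124 + 635/18 + 8.6
= 248 + 35.28 + 8.60
= 291.88 mOsm/kg ≈ 291.9 mOsm/kg
Osmolar gap = measured − calculated = 288 − 291.9 = -3.9 mOsm/kg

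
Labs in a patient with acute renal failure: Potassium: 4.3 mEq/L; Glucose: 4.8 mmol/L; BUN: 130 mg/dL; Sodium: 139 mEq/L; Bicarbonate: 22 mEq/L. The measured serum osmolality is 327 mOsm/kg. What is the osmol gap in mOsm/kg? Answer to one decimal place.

-2.2 mOsm/kg

Calculated osmolality = 2·Na + glucose + BUN/2.8
= 2·139 + 4.8 + 130/2.8
= 278 + 4.80 + 46.43
= 329.23 mOsm/kg ≈ 329.2 mOsm/kg
Osmolar gap = measured − calculated = 327 − 329.2 = -2.2 mOsm/kg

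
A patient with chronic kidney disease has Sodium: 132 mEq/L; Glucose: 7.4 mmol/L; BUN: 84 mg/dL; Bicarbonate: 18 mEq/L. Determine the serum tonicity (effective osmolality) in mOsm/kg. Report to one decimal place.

271.4 mOsm/kg

Effective osmolality excludes urea (freely permeant across cell membranes):
2·Na + glucose
= 2·132 + 7.4
= 264 + 7.4
= 271.4 mOsm/kg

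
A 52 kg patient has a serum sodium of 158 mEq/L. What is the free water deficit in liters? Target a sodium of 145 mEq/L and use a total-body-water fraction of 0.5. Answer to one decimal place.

TBW = 0.5 · 52 = 26 L
Free water deficit = TBW · (Na/145 − 1)
= 26 · (158/145 − 1)
= 26 · 0.0897
= 2.33 L

2.3 L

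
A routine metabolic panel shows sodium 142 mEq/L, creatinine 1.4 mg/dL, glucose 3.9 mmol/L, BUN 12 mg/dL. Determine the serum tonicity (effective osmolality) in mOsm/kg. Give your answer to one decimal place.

287.9 mOsm/kg

Effective osmolality excludes urea (freely permeant across cell membranes):
2·Na + glucose
= 2·142 + 3.9
= 284 + 3.9
= 287.9 mOsm/kg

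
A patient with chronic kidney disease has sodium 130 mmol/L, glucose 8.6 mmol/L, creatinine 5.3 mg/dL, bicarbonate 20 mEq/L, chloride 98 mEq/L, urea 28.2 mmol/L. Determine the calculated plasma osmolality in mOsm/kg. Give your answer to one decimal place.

Calculated osmolality = 2·Na + glucose + urea
= 2·130 + 8.6 + 28.2
= 260 + 8.60 + 28.20
= 296.8 mOsm/kg

296.8 mOsm/kg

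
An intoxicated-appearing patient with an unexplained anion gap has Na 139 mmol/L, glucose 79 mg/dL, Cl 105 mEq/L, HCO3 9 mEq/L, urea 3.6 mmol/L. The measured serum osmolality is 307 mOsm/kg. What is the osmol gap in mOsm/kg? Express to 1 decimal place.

Calculated osmolality = 2·Na + glucose/18 + urea
= 2·139 + 79/18 + 3.6
= 278 + 4.39 + 3.60
= 285.99 mOsm/kg ≈ 286.0 mOsm/kg
Osmolar gap = measured − calculated = 307 − 286.0 = 21.0 mOsm/kg

21.0 mOsm/kg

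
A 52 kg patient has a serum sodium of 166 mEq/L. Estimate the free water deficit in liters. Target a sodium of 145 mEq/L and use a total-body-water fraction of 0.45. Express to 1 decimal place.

3.4 L

TBW = 0.45 · 52 = 23.4 L
Free water deficit = TBW · (Na/145 − 1)
= 23.4 · (166/145 − 1)
= 23.4 · 0.1448
= 3.39 L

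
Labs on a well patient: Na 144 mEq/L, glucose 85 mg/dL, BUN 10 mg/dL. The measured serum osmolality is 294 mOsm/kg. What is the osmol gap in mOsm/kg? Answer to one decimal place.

-2.3 mOsm/kg

Calculated osmolality = 2·Na + glucose/18 + BUN/2.8
= 2·144 + 85/18 + 10/2.8
= 288 + 4.72 + 3.57
= 296.29 mOsm/kg ≈ 296.3 mOsm/kg
Osmolar gap = measured − calculated = 294 − 296.3 = -2.3 mOsm/kg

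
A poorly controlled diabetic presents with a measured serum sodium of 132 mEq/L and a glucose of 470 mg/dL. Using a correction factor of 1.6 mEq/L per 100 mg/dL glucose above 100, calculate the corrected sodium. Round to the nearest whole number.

138 mEq/L

Corrected Na = measured Na + 1.6 · (glucose − 100)/100
= 132 + 1.6 · (470 − 100)/100
= 132 + 5.9
= 137.9 mEq/L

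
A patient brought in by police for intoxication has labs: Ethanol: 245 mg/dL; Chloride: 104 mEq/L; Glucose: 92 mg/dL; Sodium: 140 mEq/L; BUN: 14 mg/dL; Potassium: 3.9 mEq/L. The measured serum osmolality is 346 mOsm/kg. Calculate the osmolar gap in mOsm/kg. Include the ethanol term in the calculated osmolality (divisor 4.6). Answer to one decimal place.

2.6 mOsm/kg

Calculated osmolality = 2·Na + glucose/18 + BUN/2.8 + ethanol/4.6
= 2·140 + 92/18 + 14/2.8 + 245/4.6
= 280 + 5.11 + 5 + 53.26
= 343.37 mOsm/kg ≈ 343.4 mOsm/kg
Osmolar gap = measured − calculated = 346 − 343.4 = 2.6 mOsm/kg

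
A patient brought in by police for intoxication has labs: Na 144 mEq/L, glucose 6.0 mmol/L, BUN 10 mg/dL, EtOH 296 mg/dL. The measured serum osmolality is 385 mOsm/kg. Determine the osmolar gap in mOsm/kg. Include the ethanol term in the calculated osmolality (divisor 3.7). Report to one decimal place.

Calculated osmolality = 2·Na + glucose + BUN/2.8 + ethanol/3.7
= 2·144 + 6 + 10/2.8 + 296/3.7
= 288 + 6 + 3.57 + 80
= 377.57 mOsm/kg ≈ 377.6 mOsm/kg
Osmolar gap = measured − calculated = 385 − 377.6 = 7.4 mOsm/kg

7.4 mOsm/kg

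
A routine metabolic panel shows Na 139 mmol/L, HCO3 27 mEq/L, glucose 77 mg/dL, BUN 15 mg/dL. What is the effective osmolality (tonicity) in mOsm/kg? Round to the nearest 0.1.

282.3 mOsm/kg

Effective osmolality excludes urea (freely permeant across cell membranes):
2·Na + glucose/18
= 2·139 + 77/18
= 278 + 4.28
= 282.28 mOsm/kg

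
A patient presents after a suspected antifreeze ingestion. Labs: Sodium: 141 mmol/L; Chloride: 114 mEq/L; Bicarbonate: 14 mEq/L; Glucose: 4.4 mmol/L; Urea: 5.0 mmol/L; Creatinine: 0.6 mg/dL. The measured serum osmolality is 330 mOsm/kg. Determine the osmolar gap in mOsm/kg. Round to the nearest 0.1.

Calculated osmolality = 2·Na + glucose + urea
= 2·141 + 4.4 + 5
= 282 + 4.40 + 5
= 291.4 mOsm/kg ≈ 291.4 mOsm/kg
Osmolar gap = measured − calculated = 330 − 291.4 = 38.6 mOsm/kg

38.6 mOsm/kg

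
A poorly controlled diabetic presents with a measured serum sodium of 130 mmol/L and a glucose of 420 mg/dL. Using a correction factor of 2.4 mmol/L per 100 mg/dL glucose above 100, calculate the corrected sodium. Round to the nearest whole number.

138 mmol/L

Corrected Na = measured Na + 2.4 · (glucose − 100)/100
= 130 + 2.4 · (420 − 100)/100
= 130 + 7.7
= 137.7 mmol/L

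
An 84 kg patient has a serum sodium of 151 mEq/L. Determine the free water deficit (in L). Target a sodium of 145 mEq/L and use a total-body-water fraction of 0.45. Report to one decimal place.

TBW = 0.45 · 84 = 37.8 L
Free water deficit = TBW · (Na/145 − 1)
= 37.8 · (151/145 − 1)
= 37.8 · 0.0414
= 1.56 L

1.6 L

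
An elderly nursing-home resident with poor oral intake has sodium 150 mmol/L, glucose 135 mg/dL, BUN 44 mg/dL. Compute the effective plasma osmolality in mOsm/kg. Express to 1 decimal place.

Effective osmolality excludes urea (freely permeant across cell membranes):
2·Na + glucose/18
= 2·150 + 135/18
= 300 + 7.5
= 307.5 mOsm/kg

307.5 mOsm/kg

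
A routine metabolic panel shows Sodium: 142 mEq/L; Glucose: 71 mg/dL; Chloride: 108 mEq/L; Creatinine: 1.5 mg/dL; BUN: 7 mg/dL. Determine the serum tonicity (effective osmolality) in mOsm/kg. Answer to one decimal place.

287.9 mOsm/kg

Effective osmolality excludes urea (freely permeant across cell membranes):
2·Na + glucose/18
= 2·142 + 71/18
= 284 + 3.94
= 287.94 mOsm/kg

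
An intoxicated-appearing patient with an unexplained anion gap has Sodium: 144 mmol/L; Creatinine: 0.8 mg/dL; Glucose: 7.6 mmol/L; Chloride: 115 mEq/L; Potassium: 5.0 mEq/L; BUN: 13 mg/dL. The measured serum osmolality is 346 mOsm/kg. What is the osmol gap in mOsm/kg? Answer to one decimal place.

Calculated osmolality = 2·Na + glucose + BUN/2.8
= 2·144 + 7.6 + 13/2.8
= 288 + 7.60 + 4.64
= 300.24 mOsm/kg ≈ 300.2 mOsm/kg
Osmolar gap = measured − calculated = 346 − 300.2 = 45.8 mOsm/kg

45.8 mOsm/kg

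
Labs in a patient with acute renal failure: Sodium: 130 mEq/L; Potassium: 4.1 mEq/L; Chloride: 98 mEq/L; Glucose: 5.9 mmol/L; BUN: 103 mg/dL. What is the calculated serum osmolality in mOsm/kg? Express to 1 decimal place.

Calculated osmolality = 2·Na + glucose + BUN/2.8
= 2·130 + 5.9 + 103/2.8
= 260 + 5.90 + 36.79
= 302.69 mOsm/kg

302.7 mOsm/kg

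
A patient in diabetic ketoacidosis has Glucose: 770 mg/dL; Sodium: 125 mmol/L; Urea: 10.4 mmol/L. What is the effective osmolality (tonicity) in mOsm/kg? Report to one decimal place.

Effective osmolality excludes urea (freely permeant across cell membranes):
2·Na + glucose/18
= 2·125 + 770/18
= 250 + 42.78
= 292.78 mOsm/kg

292.8 mOsm/kg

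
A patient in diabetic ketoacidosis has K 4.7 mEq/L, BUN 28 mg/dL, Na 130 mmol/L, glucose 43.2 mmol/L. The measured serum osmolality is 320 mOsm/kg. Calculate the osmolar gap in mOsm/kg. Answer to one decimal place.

6.8 mOsm/kg

Calculated osmolality = 2·Na + glucose + BUN/2.8
= 2·130 + 43.2 + 28/2.8
= 260 + 43.20 + 10
= 313.2 mOsm/kg ≈ 313.2 mOsm/kg
Osmolar gap = measured − calculated = 320 − 313.2 = 6.8 mOsm/kg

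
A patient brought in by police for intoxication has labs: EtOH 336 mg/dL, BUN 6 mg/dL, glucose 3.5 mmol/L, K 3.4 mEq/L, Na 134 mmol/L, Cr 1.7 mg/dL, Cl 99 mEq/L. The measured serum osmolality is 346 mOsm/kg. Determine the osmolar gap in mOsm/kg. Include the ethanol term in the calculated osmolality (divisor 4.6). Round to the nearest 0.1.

-0.7 mOsm/kg

Calculated osmolality = 2·Na + glucose + BUN/2.8 + ethanol/4.6
= 2·134 + 3.5 + 6/2.8 + 336/4.6
= 268 + 3.50 + 2.14 + 73.04
= 346.68 mOsm/kg ≈ 346.7 mOsm/kg
Osmolar gap = measured − calculated = 346 − 346.7 = -0.7 mOsm/kg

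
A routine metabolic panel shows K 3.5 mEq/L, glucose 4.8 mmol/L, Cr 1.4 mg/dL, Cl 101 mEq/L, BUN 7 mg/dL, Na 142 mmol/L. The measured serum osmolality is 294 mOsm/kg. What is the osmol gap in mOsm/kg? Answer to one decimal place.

Calculated osmolality = 2·Na + glucose + BUN/2.8
= 2·142 + 4.8 + 7/2.8
= 284 + 4.80 + 2.50
= 291.3 mOsm/kg ≈ 291.3 mOsm/kg
Osmolar gap = measured − calculated = 294 − 291.3 = 2.7 mOsm/kg

2.7 mOsm/kg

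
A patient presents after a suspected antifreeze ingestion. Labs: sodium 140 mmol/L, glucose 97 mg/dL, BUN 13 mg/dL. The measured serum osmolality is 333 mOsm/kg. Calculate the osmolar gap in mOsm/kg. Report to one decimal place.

43.0 mOsm/kg

Calculated osmolality = 2·Na + glucose/18 + BUN/2.8
= 2·140 + 97/18 + 13/2.8
= 280 + 5.39 + 4.64
= 290.03 mOsm/kg ≈ 290.0 mOsm/kg
Osmolar gap = measured − calculated = 333 − 290.0 = 43.0 mOsm/kg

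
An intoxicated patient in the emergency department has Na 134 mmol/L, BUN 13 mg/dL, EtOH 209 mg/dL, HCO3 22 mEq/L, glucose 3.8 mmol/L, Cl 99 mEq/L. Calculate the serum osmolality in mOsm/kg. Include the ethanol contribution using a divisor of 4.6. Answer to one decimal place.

Calculated osmolality = 2·Na + glucose + BUN/2.8 + ethanol/4.6
= 2·134 + 3.8 + 13/2.8 + 209/4.6
= 268 + 3.80 + 4.64 + 45.43
= 321.87 mOsm/kg

321.9 mOsm/kg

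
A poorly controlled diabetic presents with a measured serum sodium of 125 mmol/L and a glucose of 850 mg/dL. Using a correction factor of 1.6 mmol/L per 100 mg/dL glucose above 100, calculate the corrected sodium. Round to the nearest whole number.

137 mmol/L

Corrected Na = measured Na + 1.6 · (glucose − 100)/100
= 125 + 1.6 · (850 − 100)/100
= 125 + 12
= 137 mmol/L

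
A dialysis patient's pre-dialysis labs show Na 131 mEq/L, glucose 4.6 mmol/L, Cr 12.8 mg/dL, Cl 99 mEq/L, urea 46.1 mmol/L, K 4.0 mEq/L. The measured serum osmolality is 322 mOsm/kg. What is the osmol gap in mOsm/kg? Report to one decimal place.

Calculated osmolality = 2·Na + glucose + urea
= 2·131 + 4.6 + 46.1
= 262 + 4.60 + 46.10
= 312.7 mOsm/kg ≈ 312.7 mOsm/kg
Osmolar gap = measured − calculated = 322 − 312.7 = 9.3 mOsm/kg

9.3 mOsm/kg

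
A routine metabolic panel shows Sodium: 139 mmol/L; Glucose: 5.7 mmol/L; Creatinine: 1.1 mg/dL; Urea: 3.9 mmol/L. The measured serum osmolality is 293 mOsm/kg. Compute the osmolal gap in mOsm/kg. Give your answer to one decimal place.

Calculated osmolality = 2·Na + glucose + urea
= 2·139 + 5.7 + 3.9
= 278 + 5.70 + 3.90
= 287.6 mOsm/kg ≈ 287.6 mOsm/kg
Osmolar gap = measured − calculated = 293 − 287.6 = 5.4 mOsm/kg

5.4 mOsm/kg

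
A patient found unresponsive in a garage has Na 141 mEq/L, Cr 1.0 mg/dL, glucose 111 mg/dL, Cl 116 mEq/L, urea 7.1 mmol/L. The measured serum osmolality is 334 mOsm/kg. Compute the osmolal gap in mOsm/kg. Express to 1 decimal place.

38.7 mOsm/kg

Calculated osmolality = 2·Na + glucose/18 + urea
= 2·141 + 111/18 + 7.1
= 282 + 6.17 + 7.10
= 295.27 mOsm/kg ≈ 295.3 mOsm/kg
Osmolar gap = measured − calculated = 334 − 295.3 = 38.7 mOsm/kg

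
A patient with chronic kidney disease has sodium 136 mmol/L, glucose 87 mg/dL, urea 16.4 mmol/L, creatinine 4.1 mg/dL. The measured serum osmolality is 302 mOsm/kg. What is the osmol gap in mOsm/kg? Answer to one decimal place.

Calculated osmolality = 2·Na + glucose/18 + urea
= 2·136 + 87/18 + 16.4
= 272 + 4.83 + 16.40
= 293.23 mOsm/kg ≈ 293.2 mOsm/kg
Osmolar gap = measured − calculated = 302 − 293.2 = 8.8 mOsm/kg

8.8 mOsm/kg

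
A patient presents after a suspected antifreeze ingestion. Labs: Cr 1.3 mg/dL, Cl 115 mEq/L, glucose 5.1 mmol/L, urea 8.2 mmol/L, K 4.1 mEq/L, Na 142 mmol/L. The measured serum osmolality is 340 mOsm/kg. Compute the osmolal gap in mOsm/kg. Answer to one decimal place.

Calculated osmolality = 2·Na + glucose + urea
= 2·142 + 5.1 + 8.2
= 284 + 5.10 + 8.20
= 297.3 mOsm/kg ≈ 297.3 mOsm/kg
Osmolar gap = measured − calculated = 340 − 297.3 = 42.7 mOsm/kg

42.7 mOsm/kg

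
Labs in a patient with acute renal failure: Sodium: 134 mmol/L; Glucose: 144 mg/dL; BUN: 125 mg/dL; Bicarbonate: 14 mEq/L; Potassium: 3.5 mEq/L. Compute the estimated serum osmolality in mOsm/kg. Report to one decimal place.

320.6 mOsm/kg

Calculated osmolality = 2·Na + glucose/18 + BUN/2.8
= 2·134 + 144/18 + 125/2.8
= 268 + 8 + 44.64
= 320.64 mOsm/kg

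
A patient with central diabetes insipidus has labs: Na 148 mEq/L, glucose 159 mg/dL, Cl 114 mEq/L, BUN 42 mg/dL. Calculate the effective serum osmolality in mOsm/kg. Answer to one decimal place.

Effective osmolality excludes urea (freely permeant across cell membranes):
2·Na + glucose/18
= 2·148 + 159/18
= 296 + 8.83
= 304.83 mOsm/kg

304.8 mOsm/kg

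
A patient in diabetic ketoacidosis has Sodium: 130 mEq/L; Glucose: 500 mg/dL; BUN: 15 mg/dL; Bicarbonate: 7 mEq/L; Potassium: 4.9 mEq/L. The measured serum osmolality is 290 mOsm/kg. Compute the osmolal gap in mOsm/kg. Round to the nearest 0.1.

Calculated osmolality = 2·Na + glucose/18 + BUN/2.8
= 2·130 + 500/18 + 15/2.8
= 260 + 27.78 + 5.36
= 293.14 mOsm/kg ≈ 293.1 mOsm/kg
Osmolar gap = measured − calculated = 290 − 293.1 = -3.1 mOsm/kg

-3.1 mOsm/kg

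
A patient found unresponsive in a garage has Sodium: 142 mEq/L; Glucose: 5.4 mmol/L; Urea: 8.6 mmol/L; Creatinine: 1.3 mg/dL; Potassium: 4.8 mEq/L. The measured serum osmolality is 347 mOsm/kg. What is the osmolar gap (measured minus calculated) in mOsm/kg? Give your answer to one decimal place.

49.0 mOsm/kg

Calculated osmolality = 2·Na + glucose + urea
= 2·142 + 5.4 + 8.6
= 284 + 5.40 + 8.60
= 298 mOsm/kg ≈ 298.0 mOsm/kg
Osmolar gap = measured − calculated = 347 − 298.0 = 49.0 mOsm/kg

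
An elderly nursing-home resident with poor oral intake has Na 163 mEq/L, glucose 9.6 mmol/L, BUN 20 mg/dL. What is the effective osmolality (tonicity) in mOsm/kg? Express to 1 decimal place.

335.6 mOsm/kg

Effective osmolality excludes urea (freely permeant across cell membranes):
2·Na + glucose
= 2·163 + 9.6
= 326 + 9.6
= 335.6 mOsm/kg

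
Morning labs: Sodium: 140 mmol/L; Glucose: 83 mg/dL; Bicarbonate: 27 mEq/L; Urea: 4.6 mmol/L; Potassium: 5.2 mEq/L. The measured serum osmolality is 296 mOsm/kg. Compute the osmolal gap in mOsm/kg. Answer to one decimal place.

6.8 mOsm/kg

Calculated osmolality = 2·Na + glucose/18 + urea
= 2·140 + 83/18 + 4.6
= 280 + 4.61 + 4.60
= 289.21 mOsm/kg ≈ 289.2 mOsm/kg
Osmolar gap = measured − calculated = 296 − 289.2 = 6.8 mOsm/kg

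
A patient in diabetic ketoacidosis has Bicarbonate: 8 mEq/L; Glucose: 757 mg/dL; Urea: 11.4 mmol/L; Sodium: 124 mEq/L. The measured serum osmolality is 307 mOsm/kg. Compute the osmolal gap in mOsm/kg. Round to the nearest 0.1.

5.5 mOsm/kg

Calculated osmolality = 2·Na + glucose/18 + urea
= 2·124 + 757/18 + 11.4
= 248 + 42.06 + 11.40
= 301.46 mOsm/kg ≈ 301.5 mOsm/kg
Osmolar gap = measured − calculated = 307 − 301.5 = 5.5 mOsm/kg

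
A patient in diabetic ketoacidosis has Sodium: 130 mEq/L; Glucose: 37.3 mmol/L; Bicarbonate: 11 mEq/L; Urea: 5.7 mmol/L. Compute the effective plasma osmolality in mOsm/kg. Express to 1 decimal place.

297.3 mOsm/kg

Effective osmolality excludes urea (freely permeant across cell membranes):
2·Na + glucose
= 2·130 + 37.3
= 260 + 37.3
= 297.3 mOsm/kg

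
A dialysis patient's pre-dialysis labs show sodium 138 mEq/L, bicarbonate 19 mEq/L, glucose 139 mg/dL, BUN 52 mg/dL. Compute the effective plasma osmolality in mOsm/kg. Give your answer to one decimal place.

Effective osmolality excludes urea (freely permeant across cell membranes):
2·Na + glucose/18
= 2·138 + 139/18
= 276 + 7.72
= 283.72 mOsm/kg

283.7 mOsm/kg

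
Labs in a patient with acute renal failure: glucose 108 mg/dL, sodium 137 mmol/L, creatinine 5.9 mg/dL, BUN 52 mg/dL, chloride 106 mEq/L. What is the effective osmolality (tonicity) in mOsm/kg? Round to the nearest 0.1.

Effective osmolality excludes urea (freely permeant across cell membranes):
2·Na + glucose/18
= 2·137 + 108/18
= 274 + 6
= 280 mOsm/kg

280.0 mOsm/kg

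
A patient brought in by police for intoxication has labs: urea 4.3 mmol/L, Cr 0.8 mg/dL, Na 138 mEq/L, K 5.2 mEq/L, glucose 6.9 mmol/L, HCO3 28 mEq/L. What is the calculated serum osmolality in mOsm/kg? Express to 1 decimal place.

Calculated osmolality = 2·Na + glucose + urea
= 2·138 + 6.9 + 4.3
= 276 + 6.90 + 4.30
= 287.2 mOsm/kg

287.2 mOsm/kg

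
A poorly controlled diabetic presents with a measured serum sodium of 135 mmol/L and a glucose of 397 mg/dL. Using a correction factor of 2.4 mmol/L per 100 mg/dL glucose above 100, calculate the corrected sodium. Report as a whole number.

142 mmol/L

Corrected Na = measured Na + 2.4 · (glucose − 100)/100
= 135 + 2.4 · (397 − 100)/100
= 135 + 7.1
= 142.1 mmol/L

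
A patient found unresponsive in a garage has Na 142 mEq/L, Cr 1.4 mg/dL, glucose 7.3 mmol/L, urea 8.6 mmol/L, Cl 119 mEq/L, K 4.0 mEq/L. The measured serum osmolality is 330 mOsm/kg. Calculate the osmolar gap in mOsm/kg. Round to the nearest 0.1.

Calculated osmolality = 2·Na + glucose + urea
= 2·142 + 7.3 + 8.6
= 284 + 7.30 + 8.60
= 299.9 mOsm/kg ≈ 299.9 mOsm/kg
Osmolar gap = measured − calculated = 330 − 299.9 = 30.1 mOsm/kg

30.1 mOsm/kg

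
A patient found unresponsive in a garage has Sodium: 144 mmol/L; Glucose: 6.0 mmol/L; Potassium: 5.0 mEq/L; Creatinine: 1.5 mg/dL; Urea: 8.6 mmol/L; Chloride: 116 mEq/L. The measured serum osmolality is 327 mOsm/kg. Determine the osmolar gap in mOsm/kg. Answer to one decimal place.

Calculated osmolality = 2·Na + glucose + urea
= 2·144 + 6 + 8.6
= 288 + 6 + 8.60
= 302.6 mOsm/kg ≈ 302.6 mOsm/kg
Osmolar gap = measured − calculated = 327 − 302.6 = 24.4 mOsm/kg

24.4 mOsm/kg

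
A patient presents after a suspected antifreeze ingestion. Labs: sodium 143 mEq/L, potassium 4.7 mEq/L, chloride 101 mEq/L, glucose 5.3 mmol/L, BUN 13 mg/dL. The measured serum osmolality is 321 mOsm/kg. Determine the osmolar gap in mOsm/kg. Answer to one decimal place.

25.1 mOsm/kg

Calculated osmolality = 2·Na + glucose + BUN/2.8
= 2·143 + 5.3 + 13/2.8
= 286 + 5.30 + 4.64
= 295.94 mOsm/kg ≈ 295.9 mOsm/kg
Osmolar gap = measured − calculated = 321 − 295.9 = 25.1 mOsm/kg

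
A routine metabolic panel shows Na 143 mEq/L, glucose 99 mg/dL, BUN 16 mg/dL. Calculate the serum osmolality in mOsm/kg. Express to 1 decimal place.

Calculated osmolality = 2·Na + glucose/18 + BUN/2.8
= 2·143 + 99/18 + 16/2.8
= 286 + 5.50 + 5.71
= 297.21 mOsm/kg

297.2 mOsm/kg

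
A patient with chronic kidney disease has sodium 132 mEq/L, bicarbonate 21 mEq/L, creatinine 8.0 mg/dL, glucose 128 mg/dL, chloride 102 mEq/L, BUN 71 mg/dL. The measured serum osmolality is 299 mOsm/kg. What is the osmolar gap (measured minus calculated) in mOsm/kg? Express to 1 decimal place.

Calculated osmolality = 2·Na + glucose/18 + BUN/2.8
= 2·132 + 128/18 + 71/2.8
= 264 + 7.11 + 25.36
= 296.47 mOsm/kg ≈ 296.5 mOsm/kg
Osmolar gap = measured − calculated = 299 − 296.5 = 2.5 mOsm/kg

2.5 mOsm/kg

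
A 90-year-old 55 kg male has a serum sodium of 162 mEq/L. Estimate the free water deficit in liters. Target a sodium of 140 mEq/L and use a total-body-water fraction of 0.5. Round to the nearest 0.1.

4.3 L

TBW = 0.5 · 55 = 27.5 L
Free water deficit = TBW · (Na/140 − 1)
= 27.5 · (162/140 − 1)
= 27.5 · 0.1571
= 4.32 L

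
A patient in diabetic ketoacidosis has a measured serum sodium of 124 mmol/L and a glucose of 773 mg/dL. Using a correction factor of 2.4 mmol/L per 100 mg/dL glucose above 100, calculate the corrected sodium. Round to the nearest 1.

140 mmol/L

Corrected Na = measured Na + 2.4 · (glucose − 100)/100
= 124 + 2.4 · (773 − 100)/100
= 124 + 16.2
= 140.2 mmol/L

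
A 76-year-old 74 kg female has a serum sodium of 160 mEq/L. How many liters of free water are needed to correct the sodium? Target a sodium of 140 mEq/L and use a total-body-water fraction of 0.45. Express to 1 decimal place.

TBW = 0.45 · 74 = 33.3 L
Free water deficit = TBW · (Na/140 − 1)
= 33.3 · (160/140 − 1)
= 33.3 · 0.1429
= 4.76 L

4.8 L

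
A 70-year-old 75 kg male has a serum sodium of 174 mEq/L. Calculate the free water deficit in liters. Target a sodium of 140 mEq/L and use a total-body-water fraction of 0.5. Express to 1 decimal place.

9.1 L

TBW = 0.5 · 75 = 37.5 L
Free water deficit = TBW · (Na/140 − 1)
= 37.5 · (174/140 − 1)
= 37.5 · 0.2429
= 9.11 L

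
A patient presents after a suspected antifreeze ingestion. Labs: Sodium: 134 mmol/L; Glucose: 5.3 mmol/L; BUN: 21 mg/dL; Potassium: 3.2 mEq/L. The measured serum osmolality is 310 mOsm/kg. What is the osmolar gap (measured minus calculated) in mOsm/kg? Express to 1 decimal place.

Calculated osmolality = 2·Na + glucose + BUN/2.8
= 2·134 + 5.3 + 21/2.8
= 268 + 5.30 + 7.50
= 280.8 mOsm/kg ≈ 280.8 mOsm/kg
Osmolar gap = measured − calculated = 310 − 280.8 = 29.2 mOsm/kg

29.2 mOsm/kg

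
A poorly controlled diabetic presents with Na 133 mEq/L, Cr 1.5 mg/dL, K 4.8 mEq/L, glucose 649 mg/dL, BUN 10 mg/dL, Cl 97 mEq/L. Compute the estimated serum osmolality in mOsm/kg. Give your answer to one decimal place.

305.6 mOsm/kg

Calculated osmolality = 2·Na + glucose/18 + BUN/2.8
= 2·133 + 649/18 + 10/2.8
= 266 + 36.06 + 3.57
= 305.63 mOsm/kg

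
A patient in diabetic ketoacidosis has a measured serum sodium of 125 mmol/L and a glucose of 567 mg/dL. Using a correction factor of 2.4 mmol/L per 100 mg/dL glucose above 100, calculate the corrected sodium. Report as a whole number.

Corrected Na = measured Na + 2.4 · (glucose − 100)/100
= 125 + 2.4 · (567 − 100)/100
= 125 + 11.2
= 136.2 mmol/L

136 mmol/L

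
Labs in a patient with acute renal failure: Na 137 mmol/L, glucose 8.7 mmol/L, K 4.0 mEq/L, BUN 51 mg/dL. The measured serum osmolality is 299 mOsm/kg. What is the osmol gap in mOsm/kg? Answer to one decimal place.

Calculated osmolality = 2·Na + glucose + BUN/2.8
= 2·137 + 8.7 + 51/2.8
= 274 + 8.70 + 18.21
= 300.91 mOsm/kg ≈ 300.9 mOsm/kg
Osmolar gap = measured − calculated = 299 − 300.9 = -1.9 mOsm/kg

-1.9 mOsm/kg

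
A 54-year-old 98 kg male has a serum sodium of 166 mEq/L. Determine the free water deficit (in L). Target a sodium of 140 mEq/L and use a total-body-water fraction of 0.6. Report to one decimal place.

TBW = 0.6 · 98 = 58.8 L
Free water deficit = TBW · (Na/140 − 1)
= 58.8 · (166/140 − 1)
= 58.8 · 0.1857
= 10.92 L

10.9 L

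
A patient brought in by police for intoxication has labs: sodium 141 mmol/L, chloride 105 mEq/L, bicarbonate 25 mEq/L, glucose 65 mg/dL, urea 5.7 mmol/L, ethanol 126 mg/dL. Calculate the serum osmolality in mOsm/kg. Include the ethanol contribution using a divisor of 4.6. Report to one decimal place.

Calculated osmolality = 2·Na + glucose/18 + urea + ethanol/4.6
= 2·141 + 65/18 + 5.7 + 126/4.6
= 282 + 3.61 + 5.70 + 27.39
= 318.7 mOsm/kg

318.7 mOsm/kg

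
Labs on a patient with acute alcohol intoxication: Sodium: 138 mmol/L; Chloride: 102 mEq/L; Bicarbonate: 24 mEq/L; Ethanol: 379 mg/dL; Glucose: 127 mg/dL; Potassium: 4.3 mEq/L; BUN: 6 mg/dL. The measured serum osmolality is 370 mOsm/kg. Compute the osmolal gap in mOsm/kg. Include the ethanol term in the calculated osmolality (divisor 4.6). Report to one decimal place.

2.4 mOsm/kg

Calculated osmolality = 2·Na + glucose/18 + BUN/2.8 + ethanol/4.6
= 2·138 + 127/18 + 6/2.8 + 379/4.6
= 276 + 7.06 + 2.14 + 82.39
= 367.59 mOsm/kg ≈ 367.6 mOsm/kg
Osmolar gap = measured − calculated = 370 − 367.6 = 2.4 mOsm/kg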